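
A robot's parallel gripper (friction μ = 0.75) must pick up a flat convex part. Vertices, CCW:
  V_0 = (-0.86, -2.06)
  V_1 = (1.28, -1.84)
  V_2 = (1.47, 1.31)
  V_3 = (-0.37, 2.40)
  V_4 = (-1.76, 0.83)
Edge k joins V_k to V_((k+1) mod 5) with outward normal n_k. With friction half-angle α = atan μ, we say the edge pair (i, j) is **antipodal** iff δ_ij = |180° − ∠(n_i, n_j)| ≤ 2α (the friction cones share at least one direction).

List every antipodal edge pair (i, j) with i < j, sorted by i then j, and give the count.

α = atan 0.75 = 36.87°;  2α = 73.74°
n_0 = (+0.1023, -0.9948)
n_1 = (+0.9982, -0.0602)
n_2 = (+0.5097, +0.8604)
n_3 = (-0.7487, +0.6629)
n_4 = (-0.9548, -0.2973)
  (0,1): δ = 99.32°  ·
  (0,2): δ = 36.51°  ✓
  (0,3): δ = 42.61°  ✓
  (0,4): δ = 101.43°  ·
  (1,2): δ = 117.19°  ·
  (1,3): δ = 38.07°  ✓
  (1,4): δ = 20.75°  ✓
  (2,3): δ = 100.88°  ·
  (2,4): δ = 42.06°  ✓
  (3,4): δ = 121.18°  ·
antipodal pairs: 5

count = 5; pairs: (0,2), (0,3), (1,3), (1,4), (2,4)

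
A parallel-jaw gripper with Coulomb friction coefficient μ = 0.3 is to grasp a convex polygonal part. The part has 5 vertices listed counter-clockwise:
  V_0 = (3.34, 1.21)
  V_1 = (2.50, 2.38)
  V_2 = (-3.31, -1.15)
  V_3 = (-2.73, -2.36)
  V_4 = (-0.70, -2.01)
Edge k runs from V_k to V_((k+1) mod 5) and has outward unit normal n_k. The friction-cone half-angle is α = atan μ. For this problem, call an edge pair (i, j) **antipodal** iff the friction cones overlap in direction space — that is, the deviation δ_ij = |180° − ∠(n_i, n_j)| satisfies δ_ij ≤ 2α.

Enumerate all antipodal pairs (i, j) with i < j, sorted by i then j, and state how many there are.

count = 3; pairs: (0,2), (1,3), (1,4)

α = atan 0.3 = 16.70°;  2α = 33.40°
n_0 = (+0.8123, +0.5832)
n_1 = (-0.5192, +0.8546)
n_2 = (-0.9018, -0.4322)
n_3 = (+0.1699, -0.9855)
n_4 = (+0.6233, -0.7820)
  (0,1): δ = 94.39°  ·
  (0,2): δ = 10.07°  ✓
  (0,3): δ = 64.11°  ·
  (0,4): δ = 92.88°  ·
  (1,2): δ = 95.67°  ·
  (1,3): δ = 21.50°  ✓
  (1,4): δ = 7.27°  ✓
  (2,3): δ = 105.83°  ·
  (2,4): δ = 77.05°  ·
  (3,4): δ = 151.23°  ·
antipodal pairs: 3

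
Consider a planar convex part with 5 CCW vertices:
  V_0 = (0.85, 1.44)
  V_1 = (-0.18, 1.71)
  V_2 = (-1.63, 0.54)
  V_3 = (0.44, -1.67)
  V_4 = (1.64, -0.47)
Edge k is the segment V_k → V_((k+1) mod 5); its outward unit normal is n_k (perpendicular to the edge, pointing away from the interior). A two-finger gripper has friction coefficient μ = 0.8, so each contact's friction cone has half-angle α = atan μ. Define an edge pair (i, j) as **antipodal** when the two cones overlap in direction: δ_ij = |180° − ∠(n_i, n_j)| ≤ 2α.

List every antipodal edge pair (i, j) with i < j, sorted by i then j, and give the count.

count = 5; pairs: (0,2), (0,3), (1,3), (1,4), (2,4)

α = atan 0.8 = 38.66°;  2α = 77.32°
n_0 = (+0.2536, +0.9673)
n_1 = (-0.6280, +0.7782)
n_2 = (-0.7298, -0.6836)
n_3 = (+0.7071, -0.7071)
n_4 = (+0.9241, +0.3822)
  (0,1): δ = 126.41°  ·
  (0,2): δ = 32.18°  ✓
  (0,3): δ = 59.69°  ✓
  (0,4): δ = 127.16°  ·
  (1,2): δ = 85.77°  ·
  (1,3): δ = 6.10°  ✓
  (1,4): δ = 73.57°  ✓
  (2,3): δ = 88.13°  ·
  (2,4): δ = 20.66°  ✓
  (3,4): δ = 112.53°  ·
antipodal pairs: 5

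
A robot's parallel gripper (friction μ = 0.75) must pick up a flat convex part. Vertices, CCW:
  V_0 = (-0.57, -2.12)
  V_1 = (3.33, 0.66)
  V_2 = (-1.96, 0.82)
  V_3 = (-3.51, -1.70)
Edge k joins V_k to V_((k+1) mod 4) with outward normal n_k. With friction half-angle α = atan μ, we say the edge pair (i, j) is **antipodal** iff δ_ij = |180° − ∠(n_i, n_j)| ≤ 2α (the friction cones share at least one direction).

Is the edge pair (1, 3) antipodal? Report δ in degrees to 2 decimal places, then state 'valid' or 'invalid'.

δ = 6.40°, valid

α = atan 0.75 = 36.87°;  2α = 73.74°
edge 1: e_1 = (-5.29, +0.16);  n_1 = (+0.0302, +0.9995)
edge 3: e_3 = (+2.94, -0.42);  n_3 = (-0.1414, -0.9899)
∠(n_1, n_3) = 173.60°
δ = |180° − 173.60°| = 6.40°
6.40° ≤ 2α = 73.74°  →  valid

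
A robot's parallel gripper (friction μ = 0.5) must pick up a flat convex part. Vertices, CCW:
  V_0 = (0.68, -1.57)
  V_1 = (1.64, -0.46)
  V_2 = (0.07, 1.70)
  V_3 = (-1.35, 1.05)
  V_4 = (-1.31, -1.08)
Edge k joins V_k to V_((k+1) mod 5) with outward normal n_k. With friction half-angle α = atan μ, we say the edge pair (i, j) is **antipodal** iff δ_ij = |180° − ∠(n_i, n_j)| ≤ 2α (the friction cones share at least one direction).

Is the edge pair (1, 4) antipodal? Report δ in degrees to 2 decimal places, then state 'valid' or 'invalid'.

α = atan 0.5 = 26.57°;  2α = 53.13°
edge 1: e_1 = (-1.57, +2.16);  n_1 = (+0.8089, +0.5879)
edge 4: e_4 = (+1.99, -0.49);  n_4 = (-0.2391, -0.9710)
∠(n_1, n_4) = 139.84°
δ = |180° − 139.84°| = 40.16°
40.16° ≤ 2α = 53.13°  →  valid

δ = 40.16°, valid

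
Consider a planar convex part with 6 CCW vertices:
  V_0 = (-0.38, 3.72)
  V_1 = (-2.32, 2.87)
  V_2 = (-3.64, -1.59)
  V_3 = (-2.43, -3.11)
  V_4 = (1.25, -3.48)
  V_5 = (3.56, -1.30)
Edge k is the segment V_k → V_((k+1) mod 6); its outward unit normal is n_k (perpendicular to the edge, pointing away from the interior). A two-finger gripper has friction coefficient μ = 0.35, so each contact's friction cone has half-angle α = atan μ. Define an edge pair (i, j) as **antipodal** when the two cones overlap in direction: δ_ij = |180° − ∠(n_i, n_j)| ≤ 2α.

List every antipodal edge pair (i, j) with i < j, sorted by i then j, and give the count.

α = atan 0.35 = 19.29°;  2α = 38.58°
n_0 = (-0.4013, +0.9159)
n_1 = (-0.9589, +0.2838)
n_2 = (-0.7824, -0.6228)
n_3 = (-0.1000, -0.9950)
n_4 = (+0.6863, -0.7273)
n_5 = (+0.7866, +0.6174)
  (0,1): δ = 130.15°  ·
  (0,2): δ = 75.14°  ·
  (0,3): δ = 29.40°  ✓
  (0,4): δ = 19.68°  ✓
  (0,5): δ = 104.47°  ·
  (1,2): δ = 124.99°  ·
  (1,3): δ = 79.25°  ·
  (1,4): δ = 30.17°  ✓
  (1,5): δ = 54.61°  ·
  (2,3): δ = 134.26°  ·
  (2,4): δ = 85.18°  ·
  (2,5): δ = 0.39°  ✓
  (3,4): δ = 130.92°  ·
  (3,5): δ = 46.13°  ·
  (4,5): δ = 95.21°  ·
antipodal pairs: 4

count = 4; pairs: (0,3), (0,4), (1,4), (2,5)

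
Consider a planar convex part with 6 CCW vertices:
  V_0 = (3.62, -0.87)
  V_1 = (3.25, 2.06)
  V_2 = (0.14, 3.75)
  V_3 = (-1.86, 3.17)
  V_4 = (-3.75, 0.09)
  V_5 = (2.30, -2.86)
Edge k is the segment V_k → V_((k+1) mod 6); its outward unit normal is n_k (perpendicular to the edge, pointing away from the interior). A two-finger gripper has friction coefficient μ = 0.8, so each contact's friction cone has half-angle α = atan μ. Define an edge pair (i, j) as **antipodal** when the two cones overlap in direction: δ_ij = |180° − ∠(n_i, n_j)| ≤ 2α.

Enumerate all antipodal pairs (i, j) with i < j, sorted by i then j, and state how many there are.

α = atan 0.8 = 38.66°;  2α = 77.32°
n_0 = (+0.9921, +0.1253)
n_1 = (+0.4775, +0.8787)
n_2 = (-0.2785, +0.9604)
n_3 = (-0.8523, +0.5230)
n_4 = (-0.4383, -0.8988)
n_5 = (+0.8333, -0.5528)
  (0,1): δ = 125.72°  ·
  (0,2): δ = 81.03°  ·
  (0,3): δ = 38.73°  ✓
  (0,4): δ = 56.81°  ✓
  (0,5): δ = 139.25°  ·
  (1,2): δ = 135.31°  ·
  (1,3): δ = 93.01°  ·
  (1,4): δ = 2.53°  ✓
  (1,5): δ = 84.96°  ·
  (2,3): δ = 137.71°  ·
  (2,4): δ = 42.17°  ✓
  (2,5): δ = 40.27°  ✓
  (3,4): δ = 84.46°  ·
  (3,5): δ = 2.02°  ✓
  (4,5): δ = 97.56°  ·
antipodal pairs: 6

count = 6; pairs: (0,3), (0,4), (1,4), (2,4), (2,5), (3,5)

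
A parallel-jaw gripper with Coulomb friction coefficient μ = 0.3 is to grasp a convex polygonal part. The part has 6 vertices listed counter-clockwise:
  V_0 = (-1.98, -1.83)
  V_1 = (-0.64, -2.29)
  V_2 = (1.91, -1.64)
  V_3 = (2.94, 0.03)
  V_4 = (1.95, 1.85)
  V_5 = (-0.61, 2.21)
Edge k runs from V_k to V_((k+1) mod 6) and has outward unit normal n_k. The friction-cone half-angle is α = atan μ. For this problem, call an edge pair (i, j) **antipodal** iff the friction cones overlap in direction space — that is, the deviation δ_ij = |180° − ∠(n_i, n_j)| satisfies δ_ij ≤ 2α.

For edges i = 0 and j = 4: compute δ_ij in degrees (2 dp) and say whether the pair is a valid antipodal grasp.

α = atan 0.3 = 16.70°;  2α = 33.40°
edge 0: e_0 = (+1.34, -0.46);  n_0 = (-0.3247, -0.9458)
edge 4: e_4 = (-2.56, +0.36);  n_4 = (+0.1393, +0.9903)
∠(n_0, n_4) = 169.06°
δ = |180° − 169.06°| = 10.94°
10.94° ≤ 2α = 33.40°  →  valid

δ = 10.94°, valid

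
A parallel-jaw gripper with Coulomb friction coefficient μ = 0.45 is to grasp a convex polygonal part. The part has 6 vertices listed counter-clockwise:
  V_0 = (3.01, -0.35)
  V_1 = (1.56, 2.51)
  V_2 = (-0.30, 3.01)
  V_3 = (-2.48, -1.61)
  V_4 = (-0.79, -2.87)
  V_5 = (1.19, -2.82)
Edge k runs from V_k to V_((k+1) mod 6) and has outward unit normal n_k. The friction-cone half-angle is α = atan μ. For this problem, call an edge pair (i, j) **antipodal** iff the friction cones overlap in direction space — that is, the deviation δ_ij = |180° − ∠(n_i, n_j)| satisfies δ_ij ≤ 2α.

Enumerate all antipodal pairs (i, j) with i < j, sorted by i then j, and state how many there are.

count = 4; pairs: (0,3), (1,3), (1,4), (2,5)

α = atan 0.45 = 24.23°;  2α = 48.46°
n_0 = (+0.8919, +0.4522)
n_1 = (+0.2596, +0.9657)
n_2 = (-0.9044, +0.4267)
n_3 = (-0.5977, -0.8017)
n_4 = (+0.0252, -0.9997)
n_5 = (+0.8051, -0.5932)
  (0,1): δ = 131.93°  ·
  (0,2): δ = 52.15°  ·
  (0,3): δ = 26.41°  ✓
  (0,4): δ = 64.56°  ·
  (0,5): δ = 116.73°  ·
  (1,2): δ = 100.21°  ·
  (1,3): δ = 21.66°  ✓
  (1,4): δ = 16.49°  ✓
  (1,5): δ = 68.66°  ·
  (2,3): δ = 101.45°  ·
  (2,4): δ = 63.29°  ·
  (2,5): δ = 11.12°  ✓
  (3,4): δ = 141.85°  ·
  (3,5): δ = 89.68°  ·
  (4,5): δ = 127.83°  ·
antipodal pairs: 4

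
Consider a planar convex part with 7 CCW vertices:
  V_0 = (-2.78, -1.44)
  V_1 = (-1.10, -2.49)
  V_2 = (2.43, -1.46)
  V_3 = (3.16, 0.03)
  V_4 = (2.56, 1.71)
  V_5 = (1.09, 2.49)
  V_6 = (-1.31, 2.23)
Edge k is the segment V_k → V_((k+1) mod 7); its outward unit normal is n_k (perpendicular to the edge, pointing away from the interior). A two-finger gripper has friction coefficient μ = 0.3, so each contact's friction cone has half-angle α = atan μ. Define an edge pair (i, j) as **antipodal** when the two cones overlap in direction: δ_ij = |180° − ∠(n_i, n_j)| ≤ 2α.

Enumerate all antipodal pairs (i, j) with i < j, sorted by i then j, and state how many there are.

count = 3; pairs: (0,4), (1,5), (2,6)

α = atan 0.3 = 16.70°;  2α = 33.40°
n_0 = (-0.5300, -0.8480)
n_1 = (+0.2801, -0.9600)
n_2 = (+0.8980, -0.4400)
n_3 = (+0.9417, +0.3363)
n_4 = (+0.4687, +0.8833)
n_5 = (-0.1077, +0.9942)
n_6 = (-0.9283, +0.3718)
  (0,1): δ = 131.73°  ·
  (0,2): δ = 84.10°  ·
  (0,3): δ = 38.34°  ·
  (0,4): δ = 4.05°  ✓
  (0,5): δ = 38.19°  ·
  (0,6): δ = 100.18°  ·
  (1,2): δ = 132.37°  ·
  (1,3): δ = 86.61°  ·
  (1,4): δ = 44.22°  ·
  (1,5): δ = 10.08°  ✓
  (1,6): δ = 51.91°  ·
  (2,3): δ = 134.24°  ·
  (2,4): δ = 91.85°  ·
  (2,5): δ = 57.72°  ·
  (2,6): δ = 4.27°  ✓
  (3,4): δ = 137.60°  ·
  (3,5): δ = 103.47°  ·
  (3,6): δ = 41.48°  ·
  (4,5): δ = 145.87°  ·
  (4,6): δ = 83.88°  ·
  (5,6): δ = 118.01°  ·
antipodal pairs: 3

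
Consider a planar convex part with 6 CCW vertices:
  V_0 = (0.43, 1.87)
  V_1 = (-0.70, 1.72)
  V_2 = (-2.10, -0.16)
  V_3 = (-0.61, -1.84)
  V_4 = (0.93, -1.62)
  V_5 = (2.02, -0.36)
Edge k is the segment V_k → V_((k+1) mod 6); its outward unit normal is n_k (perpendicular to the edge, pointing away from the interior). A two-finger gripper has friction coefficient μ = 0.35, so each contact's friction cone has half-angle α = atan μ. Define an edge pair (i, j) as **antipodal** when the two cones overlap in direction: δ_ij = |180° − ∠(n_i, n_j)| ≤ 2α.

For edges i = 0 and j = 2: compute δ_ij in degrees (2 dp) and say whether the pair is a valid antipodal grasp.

δ = 55.99°, invalid

α = atan 0.35 = 19.29°;  2α = 38.58°
edge 0: e_0 = (-1.13, -0.15);  n_0 = (-0.1316, +0.9913)
edge 2: e_2 = (+1.49, -1.68);  n_2 = (-0.7481, -0.6635)
∠(n_0, n_2) = 124.01°
δ = |180° − 124.01°| = 55.99°
55.99° > 2α = 38.58°  →  invalid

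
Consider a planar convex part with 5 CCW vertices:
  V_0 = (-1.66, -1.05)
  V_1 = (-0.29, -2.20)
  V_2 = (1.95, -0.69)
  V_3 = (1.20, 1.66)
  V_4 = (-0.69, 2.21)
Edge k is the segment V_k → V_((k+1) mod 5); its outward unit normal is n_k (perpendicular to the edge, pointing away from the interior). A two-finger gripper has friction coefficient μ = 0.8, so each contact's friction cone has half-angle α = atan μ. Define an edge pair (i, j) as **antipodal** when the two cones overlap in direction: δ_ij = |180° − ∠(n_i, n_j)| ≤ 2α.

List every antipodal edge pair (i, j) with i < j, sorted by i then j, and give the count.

α = atan 0.8 = 38.66°;  2α = 77.32°
n_0 = (-0.6429, -0.7659)
n_1 = (+0.5590, -0.8292)
n_2 = (+0.9527, +0.3040)
n_3 = (+0.2794, +0.9602)
n_4 = (-0.9585, +0.2852)
  (0,1): δ = 106.01°  ·
  (0,2): δ = 32.29°  ✓
  (0,3): δ = 23.79°  ✓
  (0,4): δ = 113.44°  ·
  (1,2): δ = 106.28°  ·
  (1,3): δ = 50.21°  ✓
  (1,4): δ = 39.45°  ✓
  (2,3): δ = 123.93°  ·
  (2,4): δ = 34.27°  ✓
  (3,4): δ = 90.34°  ·
antipodal pairs: 5

count = 5; pairs: (0,2), (0,3), (1,3), (1,4), (2,4)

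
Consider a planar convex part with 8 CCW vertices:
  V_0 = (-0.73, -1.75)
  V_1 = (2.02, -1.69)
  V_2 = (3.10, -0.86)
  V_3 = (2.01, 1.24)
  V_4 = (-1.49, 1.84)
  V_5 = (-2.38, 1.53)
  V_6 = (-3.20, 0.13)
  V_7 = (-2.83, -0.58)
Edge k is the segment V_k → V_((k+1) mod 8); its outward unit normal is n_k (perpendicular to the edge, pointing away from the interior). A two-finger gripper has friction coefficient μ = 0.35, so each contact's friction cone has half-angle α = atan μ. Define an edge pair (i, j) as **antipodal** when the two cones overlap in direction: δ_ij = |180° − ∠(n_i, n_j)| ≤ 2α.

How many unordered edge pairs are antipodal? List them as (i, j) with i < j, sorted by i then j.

count = 7; pairs: (0,3), (0,4), (1,4), (1,5), (2,6), (2,7), (3,7)

α = atan 0.35 = 19.29°;  2α = 38.58°
n_0 = (+0.0218, -0.9998)
n_1 = (+0.6094, -0.7929)
n_2 = (+0.8876, +0.4607)
n_3 = (+0.1690, +0.9856)
n_4 = (-0.3289, +0.9444)
n_5 = (-0.8629, +0.5054)
n_6 = (-0.8868, -0.4621)
n_7 = (-0.4867, -0.8736)
  (0,1): δ = 143.71°  ·
  (0,2): δ = 63.82°  ·
  (0,3): δ = 10.98°  ✓
  (0,4): δ = 17.95°  ✓
  (0,5): δ = 58.39°  ·
  (0,6): δ = 116.28°  ·
  (0,7): δ = 149.63°  ·
  (1,2): δ = 100.11°  ·
  (1,3): δ = 47.27°  ·
  (1,4): δ = 18.34°  ✓
  (1,5): δ = 22.10°  ✓
  (1,6): δ = 79.98°  ·
  (1,7): δ = 113.33°  ·
  (2,3): δ = 127.16°  ·
  (2,4): δ = 98.23°  ·
  (2,5): δ = 57.79°  ·
  (2,6): δ = 0.09°  ✓
  (2,7): δ = 33.44°  ✓
  (3,4): δ = 151.07°  ·
  (3,5): δ = 110.63°  ·
  (3,6): δ = 52.75°  ·
  (3,7): δ = 19.40°  ✓
  (4,5): δ = 139.56°  ·
  (4,6): δ = 81.68°  ·
  (4,7): δ = 48.33°  ·
  (5,6): δ = 122.12°  ·
  (5,7): δ = 88.77°  ·
  (6,7): δ = 146.65°  ·
antipodal pairs: 7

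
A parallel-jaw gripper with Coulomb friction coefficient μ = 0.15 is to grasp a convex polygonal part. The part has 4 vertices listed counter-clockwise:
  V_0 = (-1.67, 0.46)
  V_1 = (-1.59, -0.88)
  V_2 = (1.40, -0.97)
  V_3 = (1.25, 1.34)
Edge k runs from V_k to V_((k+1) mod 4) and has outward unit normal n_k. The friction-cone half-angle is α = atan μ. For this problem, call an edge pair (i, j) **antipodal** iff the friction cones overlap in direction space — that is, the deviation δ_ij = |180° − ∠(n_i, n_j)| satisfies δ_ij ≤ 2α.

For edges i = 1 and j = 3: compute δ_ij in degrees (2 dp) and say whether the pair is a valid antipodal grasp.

α = atan 0.15 = 8.53°;  2α = 17.06°
edge 1: e_1 = (+2.99, -0.09);  n_1 = (-0.0301, -0.9995)
edge 3: e_3 = (-2.92, -0.88);  n_3 = (-0.2886, +0.9575)
∠(n_1, n_3) = 161.50°
δ = |180° − 161.50°| = 18.50°
18.50° > 2α = 17.06°  →  invalid

δ = 18.50°, invalid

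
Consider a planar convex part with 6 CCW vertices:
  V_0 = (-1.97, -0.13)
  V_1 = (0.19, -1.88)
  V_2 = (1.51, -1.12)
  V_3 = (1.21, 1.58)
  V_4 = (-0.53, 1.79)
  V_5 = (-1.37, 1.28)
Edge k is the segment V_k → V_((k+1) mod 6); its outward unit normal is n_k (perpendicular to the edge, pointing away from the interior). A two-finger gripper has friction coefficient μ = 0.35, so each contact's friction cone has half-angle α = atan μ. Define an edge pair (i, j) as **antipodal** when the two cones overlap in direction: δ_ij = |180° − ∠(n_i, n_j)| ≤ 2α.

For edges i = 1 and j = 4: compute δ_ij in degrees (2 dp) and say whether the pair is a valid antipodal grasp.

α = atan 0.35 = 19.29°;  2α = 38.58°
edge 1: e_1 = (+1.32, +0.76);  n_1 = (+0.4990, -0.8666)
edge 4: e_4 = (-0.84, -0.51);  n_4 = (-0.5190, +0.8548)
∠(n_1, n_4) = 178.67°
δ = |180° − 178.67°| = 1.33°
1.33° ≤ 2α = 38.58°  →  valid

δ = 1.33°, valid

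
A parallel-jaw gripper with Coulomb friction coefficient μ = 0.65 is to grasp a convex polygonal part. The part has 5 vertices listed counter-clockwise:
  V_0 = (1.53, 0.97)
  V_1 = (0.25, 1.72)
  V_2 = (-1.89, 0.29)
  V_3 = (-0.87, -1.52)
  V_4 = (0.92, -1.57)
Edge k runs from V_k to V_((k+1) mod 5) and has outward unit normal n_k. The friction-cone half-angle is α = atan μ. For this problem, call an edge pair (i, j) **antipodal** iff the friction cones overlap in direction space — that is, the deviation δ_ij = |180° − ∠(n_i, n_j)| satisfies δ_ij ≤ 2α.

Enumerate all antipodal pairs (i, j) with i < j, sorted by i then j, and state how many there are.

count = 5; pairs: (0,2), (0,3), (1,3), (1,4), (2,4)

α = atan 0.65 = 33.02°;  2α = 66.05°
n_0 = (+0.5055, +0.8628)
n_1 = (-0.5556, +0.8315)
n_2 = (-0.8712, -0.4909)
n_3 = (-0.0279, -0.9996)
n_4 = (+0.9724, -0.2335)
  (0,1): δ = 115.88°  ·
  (0,2): δ = 30.23°  ✓
  (0,3): δ = 28.77°  ✓
  (0,4): δ = 106.86°  ·
  (1,2): δ = 94.35°  ·
  (1,3): δ = 35.35°  ✓
  (1,4): δ = 42.74°  ✓
  (2,3): δ = 121.00°  ·
  (2,4): δ = 42.91°  ✓
  (3,4): δ = 101.90°  ·
antipodal pairs: 5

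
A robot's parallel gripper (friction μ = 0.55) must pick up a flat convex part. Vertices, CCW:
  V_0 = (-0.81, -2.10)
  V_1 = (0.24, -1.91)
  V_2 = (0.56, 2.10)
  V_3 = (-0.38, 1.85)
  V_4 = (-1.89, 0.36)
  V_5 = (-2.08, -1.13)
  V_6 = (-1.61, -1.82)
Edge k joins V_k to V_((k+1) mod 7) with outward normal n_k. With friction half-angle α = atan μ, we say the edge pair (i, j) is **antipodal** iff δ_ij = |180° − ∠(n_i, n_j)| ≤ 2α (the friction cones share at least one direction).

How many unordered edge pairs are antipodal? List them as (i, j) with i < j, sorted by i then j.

count = 6; pairs: (0,2), (0,3), (1,3), (1,4), (1,5), (2,6)

α = atan 0.55 = 28.81°;  2α = 57.62°
n_0 = (+0.1781, -0.9840)
n_1 = (+0.9968, -0.0795)
n_2 = (-0.2570, +0.9664)
n_3 = (-0.7024, +0.7118)
n_4 = (-0.9920, +0.1265)
n_5 = (-0.8265, -0.5630)
n_6 = (-0.3304, -0.9439)
  (0,1): δ = 104.82°  ·
  (0,2): δ = 4.64°  ✓
  (0,3): δ = 34.36°  ✓
  (0,4): δ = 72.48°  ·
  (0,5): δ = 114.00°  ·
  (0,6): δ = 150.45°  ·
  (1,2): δ = 70.54°  ·
  (1,3): δ = 40.82°  ✓
  (1,4): δ = 2.70°  ✓
  (1,5): δ = 38.82°  ✓
  (1,6): δ = 75.27°  ·
  (2,3): δ = 150.28°  ·
  (2,4): δ = 112.16°  ·
  (2,5): δ = 70.63°  ·
  (2,6): δ = 34.18°  ✓
  (3,4): δ = 141.88°  ·
  (3,5): δ = 100.36°  ·
  (3,6): δ = 63.91°  ·
  (4,5): δ = 138.47°  ·
  (4,6): δ = 102.02°  ·
  (5,6): δ = 143.55°  ·
antipodal pairs: 6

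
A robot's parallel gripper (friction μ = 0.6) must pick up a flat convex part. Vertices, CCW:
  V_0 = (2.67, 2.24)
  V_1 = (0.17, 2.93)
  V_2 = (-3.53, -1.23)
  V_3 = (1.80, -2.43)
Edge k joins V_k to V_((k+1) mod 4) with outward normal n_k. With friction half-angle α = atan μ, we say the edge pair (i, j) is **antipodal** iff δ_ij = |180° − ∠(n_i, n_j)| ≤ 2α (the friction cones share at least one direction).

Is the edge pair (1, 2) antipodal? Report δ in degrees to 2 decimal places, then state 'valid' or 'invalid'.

δ = 61.04°, valid

α = atan 0.6 = 30.96°;  2α = 61.93°
edge 1: e_1 = (-3.70, -4.16);  n_1 = (-0.7472, +0.6646)
edge 2: e_2 = (+5.33, -1.20);  n_2 = (-0.2196, -0.9756)
∠(n_1, n_2) = 118.96°
δ = |180° − 118.96°| = 61.04°
61.04° ≤ 2α = 61.93°  →  valid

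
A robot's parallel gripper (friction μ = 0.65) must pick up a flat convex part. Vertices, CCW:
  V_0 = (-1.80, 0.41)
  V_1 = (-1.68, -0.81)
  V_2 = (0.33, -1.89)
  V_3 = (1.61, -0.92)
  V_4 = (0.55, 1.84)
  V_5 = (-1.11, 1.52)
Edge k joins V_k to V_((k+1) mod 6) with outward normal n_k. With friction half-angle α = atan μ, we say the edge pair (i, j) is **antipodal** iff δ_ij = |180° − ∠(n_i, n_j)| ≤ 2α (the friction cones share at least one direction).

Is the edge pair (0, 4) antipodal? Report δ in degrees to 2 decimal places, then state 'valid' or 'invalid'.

α = atan 0.65 = 33.02°;  2α = 66.05°
edge 0: e_0 = (+0.12, -1.22);  n_0 = (-0.9952, -0.0979)
edge 4: e_4 = (-1.66, -0.32);  n_4 = (-0.1893, +0.9819)
∠(n_0, n_4) = 84.71°
δ = |180° − 84.71°| = 95.29°
95.29° > 2α = 66.05°  →  invalid

δ = 95.29°, invalid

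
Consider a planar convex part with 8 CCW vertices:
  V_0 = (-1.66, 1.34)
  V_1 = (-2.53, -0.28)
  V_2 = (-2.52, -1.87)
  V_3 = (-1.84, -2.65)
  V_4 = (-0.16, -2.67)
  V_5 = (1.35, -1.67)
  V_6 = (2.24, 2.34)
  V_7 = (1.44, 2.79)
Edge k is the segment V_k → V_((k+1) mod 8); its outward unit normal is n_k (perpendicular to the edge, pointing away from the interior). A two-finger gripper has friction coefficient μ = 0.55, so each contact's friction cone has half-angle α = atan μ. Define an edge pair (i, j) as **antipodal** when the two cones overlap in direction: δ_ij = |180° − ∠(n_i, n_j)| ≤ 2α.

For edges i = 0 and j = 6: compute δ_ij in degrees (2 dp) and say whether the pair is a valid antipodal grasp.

α = atan 0.55 = 28.81°;  2α = 57.62°
edge 0: e_0 = (-0.87, -1.62);  n_0 = (-0.8810, +0.4731)
edge 6: e_6 = (-0.80, +0.45);  n_6 = (+0.4903, +0.8716)
∠(n_0, n_6) = 91.12°
δ = |180° − 91.12°| = 88.88°
88.88° > 2α = 57.62°  →  invalid

δ = 88.88°, invalid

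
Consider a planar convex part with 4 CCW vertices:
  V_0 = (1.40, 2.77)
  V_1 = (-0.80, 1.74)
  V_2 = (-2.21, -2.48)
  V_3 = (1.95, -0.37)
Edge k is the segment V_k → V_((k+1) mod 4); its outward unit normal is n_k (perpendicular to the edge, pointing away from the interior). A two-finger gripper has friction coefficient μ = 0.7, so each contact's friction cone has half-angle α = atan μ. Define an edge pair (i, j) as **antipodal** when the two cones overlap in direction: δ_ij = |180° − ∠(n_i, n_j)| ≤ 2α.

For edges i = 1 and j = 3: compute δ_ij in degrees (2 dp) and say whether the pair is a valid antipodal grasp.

α = atan 0.7 = 34.99°;  2α = 69.98°
edge 1: e_1 = (-1.41, -4.22);  n_1 = (-0.9485, +0.3169)
edge 3: e_3 = (-0.55, +3.14);  n_3 = (+0.9850, +0.1725)
∠(n_1, n_3) = 151.59°
δ = |180° − 151.59°| = 28.41°
28.41° ≤ 2α = 69.98°  →  valid

δ = 28.41°, valid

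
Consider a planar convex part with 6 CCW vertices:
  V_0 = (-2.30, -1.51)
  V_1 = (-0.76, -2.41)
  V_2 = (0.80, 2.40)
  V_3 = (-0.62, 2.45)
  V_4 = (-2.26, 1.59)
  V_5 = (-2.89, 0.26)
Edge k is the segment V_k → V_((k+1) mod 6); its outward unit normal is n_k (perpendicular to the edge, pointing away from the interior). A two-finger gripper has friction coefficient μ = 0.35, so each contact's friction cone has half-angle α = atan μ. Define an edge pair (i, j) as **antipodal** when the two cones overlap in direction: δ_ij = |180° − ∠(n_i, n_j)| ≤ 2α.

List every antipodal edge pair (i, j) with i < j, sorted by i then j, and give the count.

count = 3; pairs: (0,2), (1,4), (1,5)

α = atan 0.35 = 19.29°;  2α = 38.58°
n_0 = (-0.5046, -0.8634)
n_1 = (+0.9512, -0.3085)
n_2 = (+0.0352, +0.9994)
n_3 = (-0.4644, +0.8856)
n_4 = (-0.9037, +0.4281)
n_5 = (-0.9487, -0.3162)
  (0,1): δ = 77.67°  ·
  (0,2): δ = 28.29°  ✓
  (0,3): δ = 57.97°  ·
  (0,4): δ = 94.96°  ·
  (0,5): δ = 138.74°  ·
  (1,2): δ = 74.05°  ·
  (1,3): δ = 44.36°  ·
  (1,4): δ = 7.38°  ✓
  (1,5): δ = 36.40°  ✓
  (2,3): δ = 150.31°  ·
  (2,4): δ = 113.33°  ·
  (2,5): δ = 69.55°  ·
  (3,4): δ = 143.02°  ·
  (3,5): δ = 99.24°  ·
  (4,5): δ = 136.22°  ·
antipodal pairs: 3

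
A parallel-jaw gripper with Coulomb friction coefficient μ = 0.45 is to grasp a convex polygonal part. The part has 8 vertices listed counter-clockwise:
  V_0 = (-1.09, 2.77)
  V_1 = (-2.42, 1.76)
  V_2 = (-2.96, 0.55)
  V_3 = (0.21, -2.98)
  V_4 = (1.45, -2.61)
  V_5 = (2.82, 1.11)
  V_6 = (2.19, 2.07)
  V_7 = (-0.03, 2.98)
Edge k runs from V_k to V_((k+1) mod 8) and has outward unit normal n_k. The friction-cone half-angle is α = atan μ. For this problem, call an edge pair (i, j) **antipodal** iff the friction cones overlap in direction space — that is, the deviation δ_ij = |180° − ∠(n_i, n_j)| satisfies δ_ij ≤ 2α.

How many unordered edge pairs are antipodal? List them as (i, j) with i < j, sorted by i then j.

count = 7; pairs: (0,3), (0,4), (1,4), (2,5), (2,6), (3,6), (3,7)

α = atan 0.45 = 24.23°;  2α = 48.46°
n_0 = (-0.6048, +0.7964)
n_1 = (-0.9132, +0.4075)
n_2 = (-0.7440, -0.6681)
n_3 = (+0.2859, -0.9583)
n_4 = (+0.9384, -0.3456)
n_5 = (+0.8360, +0.5487)
n_6 = (+0.3793, +0.9253)
n_7 = (-0.1943, +0.9809)
  (0,1): δ = 151.26°  ·
  (0,2): δ = 85.29°  ·
  (0,3): δ = 20.60°  ✓
  (0,4): δ = 32.57°  ✓
  (0,5): δ = 86.06°  ·
  (0,6): δ = 120.50°  ·
  (0,7): δ = 153.99°  ·
  (1,2): δ = 114.03°  ·
  (1,3): δ = 49.34°  ·
  (1,4): δ = 3.83°  ✓
  (1,5): δ = 57.33°  ·
  (1,6): δ = 91.76°  ·
  (1,7): δ = 125.26°  ·
  (2,3): δ = 115.31°  ·
  (2,4): δ = 62.14°  ·
  (2,5): δ = 8.65°  ✓
  (2,6): δ = 25.79°  ✓
  (2,7): δ = 59.28°  ·
  (3,4): δ = 126.83°  ·
  (3,5): δ = 73.34°  ·
  (3,6): δ = 38.90°  ✓
  (3,7): δ = 5.41°  ✓
  (4,5): δ = 126.51°  ·
  (4,6): δ = 92.07°  ·
  (4,7): δ = 58.58°  ·
  (5,6): δ = 145.56°  ·
  (5,7): δ = 112.07°  ·
  (6,7): δ = 146.50°  ·
antipodal pairs: 7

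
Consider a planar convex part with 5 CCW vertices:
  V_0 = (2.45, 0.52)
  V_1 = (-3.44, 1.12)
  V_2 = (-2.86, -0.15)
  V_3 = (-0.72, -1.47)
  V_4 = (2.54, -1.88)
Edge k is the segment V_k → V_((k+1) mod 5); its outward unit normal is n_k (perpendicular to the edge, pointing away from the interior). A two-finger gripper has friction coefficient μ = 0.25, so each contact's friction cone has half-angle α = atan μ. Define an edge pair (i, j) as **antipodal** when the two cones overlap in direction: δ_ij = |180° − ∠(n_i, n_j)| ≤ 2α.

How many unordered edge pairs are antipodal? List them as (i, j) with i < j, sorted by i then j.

count = 3; pairs: (0,2), (0,3), (1,4)

α = atan 0.25 = 14.04°;  2α = 28.07°
n_0 = (+0.1013, +0.9949)
n_1 = (-0.9096, -0.4154)
n_2 = (-0.5250, -0.8511)
n_3 = (-0.1248, -0.9922)
n_4 = (+0.9993, +0.0375)
  (0,1): δ = 59.64°  ·
  (0,2): δ = 25.85°  ✓
  (0,3): δ = 1.35°  ✓
  (0,4): δ = 97.96°  ·
  (1,2): δ = 146.21°  ·
  (1,3): δ = 121.71°  ·
  (1,4): δ = 22.40°  ✓
  (2,3): δ = 155.50°  ·
  (2,4): δ = 56.19°  ·
  (3,4): δ = 80.68°  ·
antipodal pairs: 3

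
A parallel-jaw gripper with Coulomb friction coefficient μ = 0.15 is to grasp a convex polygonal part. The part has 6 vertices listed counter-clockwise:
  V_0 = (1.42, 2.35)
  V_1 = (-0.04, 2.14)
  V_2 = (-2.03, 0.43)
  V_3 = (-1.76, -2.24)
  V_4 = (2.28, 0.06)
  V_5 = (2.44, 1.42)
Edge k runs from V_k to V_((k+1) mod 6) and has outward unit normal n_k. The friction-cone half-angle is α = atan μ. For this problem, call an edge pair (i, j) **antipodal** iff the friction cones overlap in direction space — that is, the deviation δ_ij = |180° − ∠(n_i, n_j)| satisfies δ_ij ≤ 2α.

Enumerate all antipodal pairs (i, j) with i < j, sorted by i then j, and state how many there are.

α = atan 0.15 = 8.53°;  2α = 17.06°
n_0 = (-0.1424, +0.9898)
n_1 = (-0.6517, +0.7584)
n_2 = (-0.9949, -0.1006)
n_3 = (+0.4947, -0.8690)
n_4 = (+0.9932, -0.1168)
n_5 = (+0.6738, +0.7390)
  (0,1): δ = 147.51°  ·
  (0,2): δ = 92.41°  ·
  (0,3): δ = 21.47°  ·
  (0,4): δ = 75.11°  ·
  (0,5): δ = 129.46°  ·
  (1,2): δ = 124.90°  ·
  (1,3): δ = 11.02°  ✓
  (1,4): δ = 42.62°  ·
  (1,5): δ = 96.97°  ·
  (2,3): δ = 66.12°  ·
  (2,4): δ = 12.48°  ✓
  (2,5): δ = 41.87°  ·
  (3,4): δ = 126.36°  ·
  (3,5): δ = 72.01°  ·
  (4,5): δ = 125.65°  ·
antipodal pairs: 2

count = 2; pairs: (1,3), (2,4)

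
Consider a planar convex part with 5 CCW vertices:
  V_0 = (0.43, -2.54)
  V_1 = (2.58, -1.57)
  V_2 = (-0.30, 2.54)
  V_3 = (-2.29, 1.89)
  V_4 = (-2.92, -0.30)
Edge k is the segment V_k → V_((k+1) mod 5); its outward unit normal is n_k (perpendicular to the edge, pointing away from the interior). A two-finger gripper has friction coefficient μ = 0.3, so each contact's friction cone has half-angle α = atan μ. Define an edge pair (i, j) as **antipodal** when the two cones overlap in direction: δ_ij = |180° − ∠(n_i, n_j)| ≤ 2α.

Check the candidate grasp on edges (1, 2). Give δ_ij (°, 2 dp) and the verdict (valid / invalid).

α = atan 0.3 = 16.70°;  2α = 33.40°
edge 1: e_1 = (-2.88, +4.11);  n_1 = (+0.8190, +0.5739)
edge 2: e_2 = (-1.99, -0.65);  n_2 = (-0.3105, +0.9506)
∠(n_1, n_2) = 73.07°
δ = |180° − 73.07°| = 106.93°
106.93° > 2α = 33.40°  →  invalid

δ = 106.93°, invalid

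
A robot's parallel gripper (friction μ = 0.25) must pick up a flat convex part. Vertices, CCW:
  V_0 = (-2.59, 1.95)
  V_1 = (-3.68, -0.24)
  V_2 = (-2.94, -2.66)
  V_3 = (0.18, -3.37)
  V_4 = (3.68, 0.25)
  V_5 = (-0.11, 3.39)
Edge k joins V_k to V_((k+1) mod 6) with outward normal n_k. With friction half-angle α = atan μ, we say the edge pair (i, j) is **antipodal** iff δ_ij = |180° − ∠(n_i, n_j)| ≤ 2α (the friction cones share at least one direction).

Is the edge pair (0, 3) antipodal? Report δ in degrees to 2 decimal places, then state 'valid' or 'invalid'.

δ = 17.57°, valid

α = atan 0.25 = 14.04°;  2α = 28.07°
edge 0: e_0 = (-1.09, -2.19);  n_0 = (-0.8952, +0.4456)
edge 3: e_3 = (+3.50, +3.62);  n_3 = (+0.7189, -0.6951)
∠(n_0, n_3) = 162.43°
δ = |180° − 162.43°| = 17.57°
17.57° ≤ 2α = 28.07°  →  valid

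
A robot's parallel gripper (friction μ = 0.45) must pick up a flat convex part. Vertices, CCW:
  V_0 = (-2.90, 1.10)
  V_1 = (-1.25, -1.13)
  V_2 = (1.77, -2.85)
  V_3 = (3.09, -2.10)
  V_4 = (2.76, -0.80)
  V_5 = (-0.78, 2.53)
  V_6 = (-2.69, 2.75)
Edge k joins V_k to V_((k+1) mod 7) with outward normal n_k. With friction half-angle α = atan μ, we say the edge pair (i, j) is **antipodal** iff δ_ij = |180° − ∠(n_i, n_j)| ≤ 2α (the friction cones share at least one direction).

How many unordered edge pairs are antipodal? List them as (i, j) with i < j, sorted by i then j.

count = 8; pairs: (0,3), (0,4), (0,5), (1,3), (1,4), (1,5), (2,5), (3,6)

α = atan 0.45 = 24.23°;  2α = 48.46°
n_0 = (-0.8039, -0.5948)
n_1 = (-0.4949, -0.8690)
n_2 = (+0.4940, -0.8695)
n_3 = (+0.9693, +0.2460)
n_4 = (+0.6852, +0.7284)
n_5 = (+0.1144, +0.9934)
n_6 = (-0.9920, +0.1263)
  (0,1): δ = 156.16°  ·
  (0,2): δ = 96.89°  ·
  (0,3): δ = 22.25°  ✓
  (0,4): δ = 10.25°  ✓
  (0,5): δ = 46.93°  ✓
  (0,6): δ = 136.25°  ·
  (1,2): δ = 120.73°  ·
  (1,3): δ = 46.09°  ✓
  (1,4): δ = 13.59°  ✓
  (1,5): δ = 23.09°  ✓
  (1,6): δ = 112.41°  ·
  (2,3): δ = 105.36°  ·
  (2,4): δ = 72.85°  ·
  (2,5): δ = 36.18°  ✓
  (2,6): δ = 53.14°  ·
  (3,4): δ = 147.49°  ·
  (3,5): δ = 110.81°  ·
  (3,6): δ = 21.50°  ✓
  (4,5): δ = 143.32°  ·
  (4,6): δ = 54.00°  ·
  (5,6): δ = 90.68°  ·
antipodal pairs: 8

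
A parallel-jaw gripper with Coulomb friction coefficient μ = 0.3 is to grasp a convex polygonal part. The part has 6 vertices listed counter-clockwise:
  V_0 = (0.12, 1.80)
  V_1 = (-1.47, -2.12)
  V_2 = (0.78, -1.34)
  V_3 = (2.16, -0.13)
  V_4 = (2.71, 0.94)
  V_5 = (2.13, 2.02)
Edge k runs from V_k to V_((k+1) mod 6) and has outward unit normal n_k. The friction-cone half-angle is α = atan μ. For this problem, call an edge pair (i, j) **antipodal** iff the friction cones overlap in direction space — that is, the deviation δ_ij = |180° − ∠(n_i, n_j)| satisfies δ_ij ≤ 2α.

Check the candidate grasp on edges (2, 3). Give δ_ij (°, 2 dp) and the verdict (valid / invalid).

δ = 158.45°, invalid

α = atan 0.3 = 16.70°;  2α = 33.40°
edge 2: e_2 = (+1.38, +1.21);  n_2 = (+0.6593, -0.7519)
edge 3: e_3 = (+0.55, +1.07);  n_3 = (+0.8894, -0.4572)
∠(n_2, n_3) = 21.55°
δ = |180° − 21.55°| = 158.45°
158.45° > 2α = 33.40°  →  invalid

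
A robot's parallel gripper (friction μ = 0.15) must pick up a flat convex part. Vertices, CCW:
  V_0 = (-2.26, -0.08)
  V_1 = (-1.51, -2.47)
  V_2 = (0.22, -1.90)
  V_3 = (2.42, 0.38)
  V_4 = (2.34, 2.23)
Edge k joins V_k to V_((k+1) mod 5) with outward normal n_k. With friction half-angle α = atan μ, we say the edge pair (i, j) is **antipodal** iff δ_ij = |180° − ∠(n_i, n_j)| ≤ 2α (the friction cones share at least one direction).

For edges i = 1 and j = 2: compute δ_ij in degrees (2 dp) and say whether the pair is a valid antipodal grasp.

α = atan 0.15 = 8.53°;  2α = 17.06°
edge 1: e_1 = (+1.73, +0.57);  n_1 = (+0.3129, -0.9498)
edge 2: e_2 = (+2.20, +2.28);  n_2 = (+0.7196, -0.6944)
∠(n_1, n_2) = 27.79°
δ = |180° − 27.79°| = 152.21°
152.21° > 2α = 17.06°  →  invalid

δ = 152.21°, invalid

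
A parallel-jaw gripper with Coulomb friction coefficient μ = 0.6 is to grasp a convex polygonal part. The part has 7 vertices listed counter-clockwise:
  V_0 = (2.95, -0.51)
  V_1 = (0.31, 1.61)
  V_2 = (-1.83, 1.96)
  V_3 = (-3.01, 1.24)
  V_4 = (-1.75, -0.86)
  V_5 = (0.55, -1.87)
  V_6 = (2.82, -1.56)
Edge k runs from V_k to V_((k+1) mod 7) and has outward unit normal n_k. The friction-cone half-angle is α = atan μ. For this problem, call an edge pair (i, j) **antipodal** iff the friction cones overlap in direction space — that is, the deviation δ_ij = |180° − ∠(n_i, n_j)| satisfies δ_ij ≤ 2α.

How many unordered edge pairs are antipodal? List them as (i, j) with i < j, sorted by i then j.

α = atan 0.6 = 30.96°;  2α = 61.93°
n_0 = (+0.6261, +0.7797)
n_1 = (+0.1614, +0.9869)
n_2 = (-0.5209, +0.8536)
n_3 = (-0.8575, -0.5145)
n_4 = (-0.4021, -0.9156)
n_5 = (+0.1353, -0.9908)
n_6 = (+0.9924, -0.1229)
  (0,1): δ = 150.52°  ·
  (0,2): δ = 109.84°  ·
  (0,3): δ = 20.27°  ✓
  (0,4): δ = 15.06°  ✓
  (0,5): δ = 46.54°  ✓
  (0,6): δ = 121.71°  ·
  (1,2): δ = 139.32°  ·
  (1,3): δ = 49.75°  ✓
  (1,4): δ = 14.42°  ✓
  (1,5): δ = 17.06°  ✓
  (1,6): δ = 92.23°  ·
  (2,3): δ = 90.43°  ·
  (2,4): δ = 55.10°  ✓
  (2,5): δ = 23.61°  ✓
  (2,6): δ = 51.55°  ✓
  (3,4): δ = 144.67°  ·
  (3,5): δ = 113.19°  ·
  (3,6): δ = 38.02°  ✓
  (4,5): δ = 148.52°  ·
  (4,6): δ = 73.35°  ·
  (5,6): δ = 104.83°  ·
antipodal pairs: 10

count = 10; pairs: (0,3), (0,4), (0,5), (1,3), (1,4), (1,5), (2,4), (2,5), (2,6), (3,6)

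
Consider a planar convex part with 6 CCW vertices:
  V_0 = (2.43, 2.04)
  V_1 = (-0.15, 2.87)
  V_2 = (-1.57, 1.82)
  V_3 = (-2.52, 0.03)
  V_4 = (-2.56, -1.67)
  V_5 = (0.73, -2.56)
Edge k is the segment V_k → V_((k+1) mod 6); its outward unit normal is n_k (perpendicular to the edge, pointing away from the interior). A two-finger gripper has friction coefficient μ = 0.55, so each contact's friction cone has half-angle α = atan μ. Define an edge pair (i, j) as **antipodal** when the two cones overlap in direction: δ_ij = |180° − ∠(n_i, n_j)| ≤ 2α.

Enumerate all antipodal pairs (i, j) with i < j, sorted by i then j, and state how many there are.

α = atan 0.55 = 28.81°;  2α = 57.62°
n_0 = (+0.3062, +0.9520)
n_1 = (-0.5946, +0.8041)
n_2 = (-0.8833, +0.4688)
n_3 = (-0.9997, +0.0235)
n_4 = (-0.2611, -0.9653)
n_5 = (+0.9380, -0.3467)
  (0,1): δ = 125.69°  ·
  (0,2): δ = 100.12°  ·
  (0,3): δ = 73.51°  ·
  (0,4): δ = 2.70°  ✓
  (0,5): δ = 87.55°  ·
  (1,2): δ = 154.44°  ·
  (1,3): δ = 127.83°  ·
  (1,4): δ = 51.62°  ✓
  (1,5): δ = 33.24°  ✓
  (2,3): δ = 153.39°  ·
  (2,4): δ = 77.18°  ·
  (2,5): δ = 7.67°  ✓
  (3,4): δ = 103.79°  ·
  (3,5): δ = 18.93°  ✓
  (4,5): δ = 95.15°  ·
antipodal pairs: 5

count = 5; pairs: (0,4), (1,4), (1,5), (2,5), (3,5)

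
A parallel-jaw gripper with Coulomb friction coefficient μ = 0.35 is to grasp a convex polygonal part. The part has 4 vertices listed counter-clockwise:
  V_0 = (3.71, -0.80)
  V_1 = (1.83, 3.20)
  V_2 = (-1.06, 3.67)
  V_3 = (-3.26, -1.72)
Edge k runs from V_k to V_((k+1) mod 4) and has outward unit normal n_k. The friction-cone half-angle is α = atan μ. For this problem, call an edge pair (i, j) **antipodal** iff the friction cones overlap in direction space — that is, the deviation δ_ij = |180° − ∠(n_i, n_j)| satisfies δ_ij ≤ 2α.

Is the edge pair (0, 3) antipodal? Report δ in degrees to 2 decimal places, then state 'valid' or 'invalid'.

α = atan 0.35 = 19.29°;  2α = 38.58°
edge 0: e_0 = (-1.88, +4.00);  n_0 = (+0.9050, +0.4254)
edge 3: e_3 = (+6.97, +0.92);  n_3 = (+0.1309, -0.9914)
∠(n_0, n_3) = 107.65°
δ = |180° − 107.65°| = 72.35°
72.35° > 2α = 38.58°  →  invalid

δ = 72.35°, invalid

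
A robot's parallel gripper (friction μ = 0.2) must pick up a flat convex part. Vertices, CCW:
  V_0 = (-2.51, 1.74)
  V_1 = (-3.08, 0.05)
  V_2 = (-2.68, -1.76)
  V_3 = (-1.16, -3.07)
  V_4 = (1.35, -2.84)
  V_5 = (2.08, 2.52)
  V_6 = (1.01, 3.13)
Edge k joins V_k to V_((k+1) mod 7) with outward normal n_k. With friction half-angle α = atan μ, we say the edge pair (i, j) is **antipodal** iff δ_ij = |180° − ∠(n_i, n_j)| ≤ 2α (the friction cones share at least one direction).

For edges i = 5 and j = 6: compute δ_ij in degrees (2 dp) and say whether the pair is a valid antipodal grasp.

α = atan 0.2 = 11.31°;  2α = 22.62°
edge 5: e_5 = (-1.07, +0.61);  n_5 = (+0.4953, +0.8687)
edge 6: e_6 = (-3.52, -1.39);  n_6 = (-0.3673, +0.9301)
∠(n_5, n_6) = 51.24°
δ = |180° − 51.24°| = 128.76°
128.76° > 2α = 22.62°  →  invalid

δ = 128.76°, invalid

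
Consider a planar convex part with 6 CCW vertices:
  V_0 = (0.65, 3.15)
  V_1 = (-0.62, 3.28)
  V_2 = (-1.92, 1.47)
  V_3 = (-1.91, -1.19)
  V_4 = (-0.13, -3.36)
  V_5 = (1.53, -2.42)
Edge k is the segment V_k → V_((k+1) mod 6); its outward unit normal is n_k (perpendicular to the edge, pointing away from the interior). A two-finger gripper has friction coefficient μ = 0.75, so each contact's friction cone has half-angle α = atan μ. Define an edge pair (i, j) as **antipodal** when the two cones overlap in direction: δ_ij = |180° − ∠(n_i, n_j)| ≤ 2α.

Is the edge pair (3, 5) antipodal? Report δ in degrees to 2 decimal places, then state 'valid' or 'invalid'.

δ = 30.38°, valid

α = atan 0.75 = 36.87°;  2α = 73.74°
edge 3: e_3 = (+1.78, -2.17);  n_3 = (-0.7732, -0.6342)
edge 5: e_5 = (-0.88, +5.57);  n_5 = (+0.9877, +0.1561)
∠(n_3, n_5) = 149.62°
δ = |180° − 149.62°| = 30.38°
30.38° ≤ 2α = 73.74°  →  valid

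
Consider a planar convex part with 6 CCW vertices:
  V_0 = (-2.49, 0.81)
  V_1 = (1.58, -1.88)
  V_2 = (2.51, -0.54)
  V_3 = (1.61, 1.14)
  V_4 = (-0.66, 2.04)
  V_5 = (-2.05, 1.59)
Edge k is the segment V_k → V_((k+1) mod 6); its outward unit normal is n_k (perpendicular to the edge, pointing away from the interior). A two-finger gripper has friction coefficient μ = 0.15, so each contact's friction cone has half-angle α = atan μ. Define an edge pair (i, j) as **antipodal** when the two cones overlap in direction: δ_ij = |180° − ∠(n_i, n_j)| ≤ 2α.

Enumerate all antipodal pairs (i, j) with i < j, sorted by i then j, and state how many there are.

count = 2; pairs: (0,3), (1,5)

α = atan 0.15 = 8.53°;  2α = 17.06°
n_0 = (-0.5514, -0.8343)
n_1 = (+0.8215, -0.5702)
n_2 = (+0.8815, +0.4722)
n_3 = (+0.3686, +0.9296)
n_4 = (-0.3080, +0.9514)
n_5 = (-0.8710, +0.4913)
  (0,1): δ = 91.30°  ·
  (0,2): δ = 28.36°  ·
  (0,3): δ = 11.83°  ✓
  (0,4): δ = 51.40°  ·
  (0,5): δ = 94.03°  ·
  (1,2): δ = 117.06°  ·
  (1,3): δ = 76.87°  ·
  (1,4): δ = 37.30°  ·
  (1,5): δ = 5.33°  ✓
  (2,3): δ = 139.81°  ·
  (2,4): δ = 100.24°  ·
  (2,5): δ = 57.61°  ·
  (3,4): δ = 140.43°  ·
  (3,5): δ = 97.80°  ·
  (4,5): δ = 137.37°  ·
antipodal pairs: 2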